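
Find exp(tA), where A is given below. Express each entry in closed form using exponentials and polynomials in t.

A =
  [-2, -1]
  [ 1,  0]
e^{tA} =
  [-t*exp(-t) + exp(-t), -t*exp(-t)]
  [t*exp(-t), t*exp(-t) + exp(-t)]

Strategy: write A = P · J · P⁻¹ where J is a Jordan canonical form, so e^{tA} = P · e^{tJ} · P⁻¹, and e^{tJ} can be computed block-by-block.

A has Jordan form
J =
  [-1,  1]
  [ 0, -1]
(up to reordering of blocks).

Per-block formulas:
  For a 2×2 Jordan block J_2(-1): exp(t · J_2(-1)) = e^(-1t)·(I + t·N), where N is the 2×2 nilpotent shift.

After assembling e^{tJ} and conjugating by P, we get:

e^{tA} =
  [-t*exp(-t) + exp(-t), -t*exp(-t)]
  [t*exp(-t), t*exp(-t) + exp(-t)]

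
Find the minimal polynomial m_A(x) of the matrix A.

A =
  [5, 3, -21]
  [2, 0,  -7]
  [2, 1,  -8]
x^2 + 2*x + 1

The characteristic polynomial is χ_A(x) = (x + 1)^3, so the eigenvalues are known. The minimal polynomial is
  m_A(x) = Π_λ (x − λ)^{k_λ}
where k_λ is the size of the *largest* Jordan block for λ (equivalently, the smallest k with (A − λI)^k v = 0 for every generalised eigenvector v of λ).

  λ = -1: largest Jordan block has size 2, contributing (x + 1)^2

So m_A(x) = (x + 1)^2 = x^2 + 2*x + 1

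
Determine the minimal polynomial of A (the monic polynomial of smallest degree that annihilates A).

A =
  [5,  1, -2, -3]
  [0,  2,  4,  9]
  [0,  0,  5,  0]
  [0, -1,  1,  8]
x^3 - 15*x^2 + 75*x - 125

The characteristic polynomial is χ_A(x) = (x - 5)^4, so the eigenvalues are known. The minimal polynomial is
  m_A(x) = Π_λ (x − λ)^{k_λ}
where k_λ is the size of the *largest* Jordan block for λ (equivalently, the smallest k with (A − λI)^k v = 0 for every generalised eigenvector v of λ).

  λ = 5: largest Jordan block has size 3, contributing (x − 5)^3

So m_A(x) = (x - 5)^3 = x^3 - 15*x^2 + 75*x - 125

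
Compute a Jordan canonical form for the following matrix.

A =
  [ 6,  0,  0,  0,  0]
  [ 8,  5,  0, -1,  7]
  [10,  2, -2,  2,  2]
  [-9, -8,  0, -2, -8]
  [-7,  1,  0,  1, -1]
J_2(-2) ⊕ J_1(-2) ⊕ J_2(6)

The characteristic polynomial is
  det(x·I − A) = x^5 - 6*x^4 - 24*x^3 + 80*x^2 + 336*x + 288 = (x - 6)^2*(x + 2)^3

Eigenvalues and multiplicities (the geometric multiplicity of λ is n − rank(A − λI), which equals the number of Jordan blocks for λ):
  λ = -2: algebraic multiplicity = 3, geometric multiplicity = 2
  λ = 6: algebraic multiplicity = 2, geometric multiplicity = 1

Determining the block sizes for each eigenvalue:
  λ = -2: 2 blocks summing to 3 forces exactly one block of size 2 and the rest size 1 → block sizes [2, 1]
  λ = 6: one block (gm = 1), so the single block has size am = 2 → block sizes [2]

Assembling the blocks gives a Jordan form
J =
  [-2,  1,  0, 0, 0]
  [ 0, -2,  0, 0, 0]
  [ 0,  0, -2, 0, 0]
  [ 0,  0,  0, 6, 1]
  [ 0,  0,  0, 0, 6]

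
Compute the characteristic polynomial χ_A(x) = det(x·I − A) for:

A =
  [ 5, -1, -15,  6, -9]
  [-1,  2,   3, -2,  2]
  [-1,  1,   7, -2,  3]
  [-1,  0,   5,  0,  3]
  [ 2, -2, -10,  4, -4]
x^5 - 10*x^4 + 40*x^3 - 80*x^2 + 80*x - 32

Expanding det(x·I − A) (e.g. by cofactor expansion or by noting that A is similar to its Jordan form J, which has the same characteristic polynomial as A) gives
  χ_A(x) = x^5 - 10*x^4 + 40*x^3 - 80*x^2 + 80*x - 32
which factors as (x - 2)^5. The eigenvalues (with algebraic multiplicities) are λ = 2 with multiplicity 5.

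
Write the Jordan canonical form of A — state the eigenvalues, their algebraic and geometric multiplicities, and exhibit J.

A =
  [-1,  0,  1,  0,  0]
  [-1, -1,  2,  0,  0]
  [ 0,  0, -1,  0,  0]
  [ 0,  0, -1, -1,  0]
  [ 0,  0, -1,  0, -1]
J_3(-1) ⊕ J_1(-1) ⊕ J_1(-1)

The characteristic polynomial is
  det(x·I − A) = x^5 + 5*x^4 + 10*x^3 + 10*x^2 + 5*x + 1 = (x + 1)^5

Eigenvalues and multiplicities (the geometric multiplicity of λ is n − rank(A − λI), which equals the number of Jordan blocks for λ):
  λ = -1: algebraic multiplicity = 5, geometric multiplicity = 3

Determining the block sizes for each eigenvalue:
  λ = -1: with am = 5 and gm = 3, the partition is not yet determined (e.g. several partitions of 5 into 3 parts exist). Let N = A − (-1)·I. Computing rank(N^1) = 2, rank(N^2) = 1, rank(N^3) = 0; the number of blocks of size ≥ j is rank(N^{j−1}) − rank(N^j), giving [3, 1, 1]. So we have 1 block(s) of size 3, 2 block(s) of size 1 → block sizes [3, 1, 1]

Assembling the blocks gives a Jordan form
J =
  [-1,  1,  0,  0,  0]
  [ 0, -1,  1,  0,  0]
  [ 0,  0, -1,  0,  0]
  [ 0,  0,  0, -1,  0]
  [ 0,  0,  0,  0, -1]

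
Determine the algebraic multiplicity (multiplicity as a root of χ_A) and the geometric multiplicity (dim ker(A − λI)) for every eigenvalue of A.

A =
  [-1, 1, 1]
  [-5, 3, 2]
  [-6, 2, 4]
λ = 2: alg = 3, geom = 1

Step 1 — factor the characteristic polynomial to read off the algebraic multiplicities:
  χ_A(x) = (x - 2)^3

Step 2 — compute geometric multiplicities via the rank-nullity identity g(λ) = n − rank(A − λI):
  rank(A − (2)·I) = 2, so dim ker(A − (2)·I) = n − 2 = 1

Summary:
  λ = 2: algebraic multiplicity = 3, geometric multiplicity = 1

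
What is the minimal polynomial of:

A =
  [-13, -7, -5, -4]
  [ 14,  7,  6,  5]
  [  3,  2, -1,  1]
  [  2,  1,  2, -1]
x^2 + 4*x + 4

The characteristic polynomial is χ_A(x) = (x + 2)^4, so the eigenvalues are known. The minimal polynomial is
  m_A(x) = Π_λ (x − λ)^{k_λ}
where k_λ is the size of the *largest* Jordan block for λ (equivalently, the smallest k with (A − λI)^k v = 0 for every generalised eigenvector v of λ).

  λ = -2: largest Jordan block has size 2, contributing (x + 2)^2

So m_A(x) = (x + 2)^2 = x^2 + 4*x + 4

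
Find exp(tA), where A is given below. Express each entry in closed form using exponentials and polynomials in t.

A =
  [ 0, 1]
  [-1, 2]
e^{tA} =
  [-t*exp(t) + exp(t), t*exp(t)]
  [-t*exp(t), t*exp(t) + exp(t)]

Strategy: write A = P · J · P⁻¹ where J is a Jordan canonical form, so e^{tA} = P · e^{tJ} · P⁻¹, and e^{tJ} can be computed block-by-block.

A has Jordan form
J =
  [1, 1]
  [0, 1]
(up to reordering of blocks).

Per-block formulas:
  For a 2×2 Jordan block J_2(1): exp(t · J_2(1)) = e^(1t)·(I + t·N), where N is the 2×2 nilpotent shift.

After assembling e^{tJ} and conjugating by P, we get:

e^{tA} =
  [-t*exp(t) + exp(t), t*exp(t)]
  [-t*exp(t), t*exp(t) + exp(t)]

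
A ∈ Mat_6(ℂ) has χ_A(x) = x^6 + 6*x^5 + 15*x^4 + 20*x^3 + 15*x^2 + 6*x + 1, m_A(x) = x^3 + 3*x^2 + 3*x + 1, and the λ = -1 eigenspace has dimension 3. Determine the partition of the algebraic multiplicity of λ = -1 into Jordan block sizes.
Block sizes for λ = -1: [3, 2, 1]

Step 1 — from the characteristic polynomial, algebraic multiplicity of λ = -1 is 6. From dim ker(A − (-1)·I) = 3, there are exactly 3 Jordan blocks for λ = -1.
Step 2 — from the minimal polynomial, the factor (x + 1)^3 tells us the largest block for λ = -1 has size 3.
Step 3 — with total size 6, 3 blocks, and largest block 3, the block sizes (in nonincreasing order) are [3, 2, 1].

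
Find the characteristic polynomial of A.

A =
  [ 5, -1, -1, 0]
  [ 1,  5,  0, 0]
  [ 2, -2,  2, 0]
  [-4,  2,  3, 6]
x^4 - 18*x^3 + 120*x^2 - 352*x + 384

Expanding det(x·I − A) (e.g. by cofactor expansion or by noting that A is similar to its Jordan form J, which has the same characteristic polynomial as A) gives
  χ_A(x) = x^4 - 18*x^3 + 120*x^2 - 352*x + 384
which factors as (x - 6)*(x - 4)^3. The eigenvalues (with algebraic multiplicities) are λ = 4 with multiplicity 3, λ = 6 with multiplicity 1.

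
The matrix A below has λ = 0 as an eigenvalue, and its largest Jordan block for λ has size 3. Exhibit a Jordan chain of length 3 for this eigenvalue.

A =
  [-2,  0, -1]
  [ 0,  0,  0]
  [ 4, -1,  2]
A Jordan chain for λ = 0 of length 3:
v_1 = (1, 0, -2)ᵀ
v_2 = (0, 0, -1)ᵀ
v_3 = (0, 1, 0)ᵀ

Let N = A − (0)·I. We want v_3 with N^3 v_3 = 0 but N^2 v_3 ≠ 0; then v_{j-1} := N · v_j for j = 3, …, 2.

Pick v_3 = (0, 1, 0)ᵀ.
Then v_2 = N · v_3 = (0, 0, -1)ᵀ.
Then v_1 = N · v_2 = (1, 0, -2)ᵀ.

Sanity check: (A − (0)·I) v_1 = (0, 0, 0)ᵀ = 0. ✓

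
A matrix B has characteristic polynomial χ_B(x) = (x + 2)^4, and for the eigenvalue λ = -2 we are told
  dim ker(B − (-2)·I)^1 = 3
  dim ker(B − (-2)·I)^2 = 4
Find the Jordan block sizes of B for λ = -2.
Block sizes for λ = -2: [2, 1, 1]

From the dimensions of kernels of powers, the number of Jordan blocks of size at least j is d_j − d_{j−1} where d_j = dim ker(N^j) (with d_0 = 0). Computing the differences gives [3, 1].
The number of blocks of size exactly k is (#blocks of size ≥ k) − (#blocks of size ≥ k + 1), so the partition is: 2 block(s) of size 1, 1 block(s) of size 2.
In nonincreasing order the block sizes are [2, 1, 1].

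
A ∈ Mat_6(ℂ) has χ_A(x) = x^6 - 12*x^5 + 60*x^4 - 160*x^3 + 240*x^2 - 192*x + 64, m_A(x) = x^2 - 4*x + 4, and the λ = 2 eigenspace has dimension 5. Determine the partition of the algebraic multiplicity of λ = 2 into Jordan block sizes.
Block sizes for λ = 2: [2, 1, 1, 1, 1]

Step 1 — from the characteristic polynomial, algebraic multiplicity of λ = 2 is 6. From dim ker(A − (2)·I) = 5, there are exactly 5 Jordan blocks for λ = 2.
Step 2 — from the minimal polynomial, the factor (x − 2)^2 tells us the largest block for λ = 2 has size 2.
Step 3 — with total size 6, 5 blocks, and largest block 2, the block sizes (in nonincreasing order) are [2, 1, 1, 1, 1].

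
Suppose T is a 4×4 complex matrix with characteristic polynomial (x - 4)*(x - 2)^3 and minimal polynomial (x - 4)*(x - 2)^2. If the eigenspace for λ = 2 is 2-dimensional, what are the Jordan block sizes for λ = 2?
Block sizes for λ = 2: [2, 1]

Step 1 — from the characteristic polynomial, algebraic multiplicity of λ = 2 is 3. From dim ker(T − (2)·I) = 2, there are exactly 2 Jordan blocks for λ = 2.
Step 2 — from the minimal polynomial, the factor (x − 2)^2 tells us the largest block for λ = 2 has size 2.
Step 3 — with total size 3, 2 blocks, and largest block 2, the block sizes (in nonincreasing order) are [2, 1].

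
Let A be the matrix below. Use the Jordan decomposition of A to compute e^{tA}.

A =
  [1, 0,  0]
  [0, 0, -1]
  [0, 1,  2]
e^{tA} =
  [exp(t), 0, 0]
  [0, -t*exp(t) + exp(t), -t*exp(t)]
  [0, t*exp(t), t*exp(t) + exp(t)]

Strategy: write A = P · J · P⁻¹ where J is a Jordan canonical form, so e^{tA} = P · e^{tJ} · P⁻¹, and e^{tJ} can be computed block-by-block.

A has Jordan form
J =
  [1, 1, 0]
  [0, 1, 0]
  [0, 0, 1]
(up to reordering of blocks).

Per-block formulas:
  For a 2×2 Jordan block J_2(1): exp(t · J_2(1)) = e^(1t)·(I + t·N), where N is the 2×2 nilpotent shift.
  For a 1×1 block at λ = 1: exp(t · [1]) = [e^(1t)].

After assembling e^{tJ} and conjugating by P, we get:

e^{tA} =
  [exp(t), 0, 0]
  [0, -t*exp(t) + exp(t), -t*exp(t)]
  [0, t*exp(t), t*exp(t) + exp(t)]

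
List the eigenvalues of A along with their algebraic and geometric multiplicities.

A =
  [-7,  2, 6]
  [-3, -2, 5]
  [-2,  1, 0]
λ = -3: alg = 3, geom = 1

Step 1 — factor the characteristic polynomial to read off the algebraic multiplicities:
  χ_A(x) = (x + 3)^3

Step 2 — compute geometric multiplicities via the rank-nullity identity g(λ) = n − rank(A − λI):
  rank(A − (-3)·I) = 2, so dim ker(A − (-3)·I) = n − 2 = 1

Summary:
  λ = -3: algebraic multiplicity = 3, geometric multiplicity = 1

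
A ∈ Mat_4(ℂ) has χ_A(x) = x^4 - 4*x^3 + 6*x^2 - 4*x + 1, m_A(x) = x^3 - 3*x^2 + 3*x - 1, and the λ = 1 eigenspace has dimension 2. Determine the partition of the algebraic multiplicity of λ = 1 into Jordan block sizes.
Block sizes for λ = 1: [3, 1]

Step 1 — from the characteristic polynomial, algebraic multiplicity of λ = 1 is 4. From dim ker(A − (1)·I) = 2, there are exactly 2 Jordan blocks for λ = 1.
Step 2 — from the minimal polynomial, the factor (x − 1)^3 tells us the largest block for λ = 1 has size 3.
Step 3 — with total size 4, 2 blocks, and largest block 3, the block sizes (in nonincreasing order) are [3, 1].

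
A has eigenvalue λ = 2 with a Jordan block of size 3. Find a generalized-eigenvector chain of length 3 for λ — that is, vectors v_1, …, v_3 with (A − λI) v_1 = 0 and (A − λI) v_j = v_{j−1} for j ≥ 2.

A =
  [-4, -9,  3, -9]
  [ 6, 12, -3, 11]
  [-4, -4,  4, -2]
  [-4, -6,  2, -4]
A Jordan chain for λ = 2 of length 3:
v_1 = (6, -8, 0, 4)ᵀ
v_2 = (-6, 6, -4, -4)ᵀ
v_3 = (1, 0, 0, 0)ᵀ

Let N = A − (2)·I. We want v_3 with N^3 v_3 = 0 but N^2 v_3 ≠ 0; then v_{j-1} := N · v_j for j = 3, …, 2.

Pick v_3 = (1, 0, 0, 0)ᵀ.
Then v_2 = N · v_3 = (-6, 6, -4, -4)ᵀ.
Then v_1 = N · v_2 = (6, -8, 0, 4)ᵀ.

Sanity check: (A − (2)·I) v_1 = (0, 0, 0, 0)ᵀ = 0. ✓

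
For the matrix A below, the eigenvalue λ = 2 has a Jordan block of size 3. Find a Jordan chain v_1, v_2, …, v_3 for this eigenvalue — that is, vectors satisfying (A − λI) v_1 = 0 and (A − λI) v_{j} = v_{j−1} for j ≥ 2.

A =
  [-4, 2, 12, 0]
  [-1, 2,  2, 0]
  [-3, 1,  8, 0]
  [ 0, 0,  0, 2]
A Jordan chain for λ = 2 of length 3:
v_1 = (-2, 0, -1, 0)ᵀ
v_2 = (-6, -1, -3, 0)ᵀ
v_3 = (1, 0, 0, 0)ᵀ

Let N = A − (2)·I. We want v_3 with N^3 v_3 = 0 but N^2 v_3 ≠ 0; then v_{j-1} := N · v_j for j = 3, …, 2.

Pick v_3 = (1, 0, 0, 0)ᵀ.
Then v_2 = N · v_3 = (-6, -1, -3, 0)ᵀ.
Then v_1 = N · v_2 = (-2, 0, -1, 0)ᵀ.

Sanity check: (A − (2)·I) v_1 = (0, 0, 0, 0)ᵀ = 0. ✓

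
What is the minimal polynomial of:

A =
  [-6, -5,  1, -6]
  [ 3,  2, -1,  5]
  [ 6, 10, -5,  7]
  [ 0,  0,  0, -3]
x^2 + 6*x + 9

The characteristic polynomial is χ_A(x) = (x + 3)^4, so the eigenvalues are known. The minimal polynomial is
  m_A(x) = Π_λ (x − λ)^{k_λ}
where k_λ is the size of the *largest* Jordan block for λ (equivalently, the smallest k with (A − λI)^k v = 0 for every generalised eigenvector v of λ).

  λ = -3: largest Jordan block has size 2, contributing (x + 3)^2

So m_A(x) = (x + 3)^2 = x^2 + 6*x + 9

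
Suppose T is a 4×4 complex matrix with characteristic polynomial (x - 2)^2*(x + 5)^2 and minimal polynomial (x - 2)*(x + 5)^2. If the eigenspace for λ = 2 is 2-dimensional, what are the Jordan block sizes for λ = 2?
Block sizes for λ = 2: [1, 1]

Step 1 — from the characteristic polynomial, algebraic multiplicity of λ = 2 is 2. From dim ker(T − (2)·I) = 2, there are exactly 2 Jordan blocks for λ = 2.
Step 2 — from the minimal polynomial, the factor (x − 2) tells us the largest block for λ = 2 has size 1.
Step 3 — with total size 2, 2 blocks, and largest block 1, the block sizes (in nonincreasing order) are [1, 1].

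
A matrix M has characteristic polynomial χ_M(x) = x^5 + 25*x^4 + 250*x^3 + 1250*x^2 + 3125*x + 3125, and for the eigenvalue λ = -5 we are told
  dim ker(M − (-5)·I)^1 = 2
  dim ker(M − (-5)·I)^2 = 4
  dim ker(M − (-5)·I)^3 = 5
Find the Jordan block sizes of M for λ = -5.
Block sizes for λ = -5: [3, 2]

From the dimensions of kernels of powers, the number of Jordan blocks of size at least j is d_j − d_{j−1} where d_j = dim ker(N^j) (with d_0 = 0). Computing the differences gives [2, 2, 1].
The number of blocks of size exactly k is (#blocks of size ≥ k) − (#blocks of size ≥ k + 1), so the partition is: 1 block(s) of size 2, 1 block(s) of size 3.
In nonincreasing order the block sizes are [3, 2].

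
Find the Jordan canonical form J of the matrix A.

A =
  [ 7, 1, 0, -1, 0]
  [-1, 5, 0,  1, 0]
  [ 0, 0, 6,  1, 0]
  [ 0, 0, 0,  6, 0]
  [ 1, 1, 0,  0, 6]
J_2(6) ⊕ J_2(6) ⊕ J_1(6)

The characteristic polynomial is
  det(x·I − A) = x^5 - 30*x^4 + 360*x^3 - 2160*x^2 + 6480*x - 7776 = (x - 6)^5

Eigenvalues and multiplicities (the geometric multiplicity of λ is n − rank(A − λI), which equals the number of Jordan blocks for λ):
  λ = 6: algebraic multiplicity = 5, geometric multiplicity = 3

Determining the block sizes for each eigenvalue:
  λ = 6: with am = 5 and gm = 3, the partition is not yet determined (e.g. several partitions of 5 into 3 parts exist). Let N = A − (6)·I. Computing rank(N^1) = 2, rank(N^2) = 0; the number of blocks of size ≥ j is rank(N^{j−1}) − rank(N^j), giving [3, 2]. So we have 2 block(s) of size 2, 1 block(s) of size 1 → block sizes [2, 2, 1]

Assembling the blocks gives a Jordan form
J =
  [6, 1, 0, 0, 0]
  [0, 6, 0, 0, 0]
  [0, 0, 6, 1, 0]
  [0, 0, 0, 6, 0]
  [0, 0, 0, 0, 6]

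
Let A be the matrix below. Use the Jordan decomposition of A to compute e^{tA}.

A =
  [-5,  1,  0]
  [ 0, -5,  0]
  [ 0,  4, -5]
e^{tA} =
  [exp(-5*t), t*exp(-5*t), 0]
  [0, exp(-5*t), 0]
  [0, 4*t*exp(-5*t), exp(-5*t)]

Strategy: write A = P · J · P⁻¹ where J is a Jordan canonical form, so e^{tA} = P · e^{tJ} · P⁻¹, and e^{tJ} can be computed block-by-block.

A has Jordan form
J =
  [-5,  1,  0]
  [ 0, -5,  0]
  [ 0,  0, -5]
(up to reordering of blocks).

Per-block formulas:
  For a 1×1 block at λ = -5: exp(t · [-5]) = [e^(-5t)].
  For a 2×2 Jordan block J_2(-5): exp(t · J_2(-5)) = e^(-5t)·(I + t·N), where N is the 2×2 nilpotent shift.

After assembling e^{tJ} and conjugating by P, we get:

e^{tA} =
  [exp(-5*t), t*exp(-5*t), 0]
  [0, exp(-5*t), 0]
  [0, 4*t*exp(-5*t), exp(-5*t)]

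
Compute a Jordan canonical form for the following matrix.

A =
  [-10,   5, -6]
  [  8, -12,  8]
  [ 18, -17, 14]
J_2(-4) ⊕ J_1(0)

The characteristic polynomial is
  det(x·I − A) = x^3 + 8*x^2 + 16*x = x*(x + 4)^2

Eigenvalues and multiplicities (the geometric multiplicity of λ is n − rank(A − λI), which equals the number of Jordan blocks for λ):
  λ = -4: algebraic multiplicity = 2, geometric multiplicity = 1
  λ = 0: algebraic multiplicity = 1, geometric multiplicity = 1

Determining the block sizes for each eigenvalue:
  λ = -4: one block (gm = 1), so the single block has size am = 2 → block sizes [2]
  λ = 0: one block (gm = 1), so the single block has size am = 1 → block sizes [1]

Assembling the blocks gives a Jordan form
J =
  [-4,  1, 0]
  [ 0, -4, 0]
  [ 0,  0, 0]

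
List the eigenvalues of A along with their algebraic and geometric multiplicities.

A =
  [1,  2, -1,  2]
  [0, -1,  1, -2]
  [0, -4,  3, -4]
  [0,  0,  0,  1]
λ = 1: alg = 4, geom = 3

Step 1 — factor the characteristic polynomial to read off the algebraic multiplicities:
  χ_A(x) = (x - 1)^4

Step 2 — compute geometric multiplicities via the rank-nullity identity g(λ) = n − rank(A − λI):
  rank(A − (1)·I) = 1, so dim ker(A − (1)·I) = n − 1 = 3

Summary:
  λ = 1: algebraic multiplicity = 4, geometric multiplicity = 3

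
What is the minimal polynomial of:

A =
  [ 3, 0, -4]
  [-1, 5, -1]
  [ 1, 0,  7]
x^3 - 15*x^2 + 75*x - 125

The characteristic polynomial is χ_A(x) = (x - 5)^3, so the eigenvalues are known. The minimal polynomial is
  m_A(x) = Π_λ (x − λ)^{k_λ}
where k_λ is the size of the *largest* Jordan block for λ (equivalently, the smallest k with (A − λI)^k v = 0 for every generalised eigenvector v of λ).

  λ = 5: largest Jordan block has size 3, contributing (x − 5)^3

So m_A(x) = (x - 5)^3 = x^3 - 15*x^2 + 75*x - 125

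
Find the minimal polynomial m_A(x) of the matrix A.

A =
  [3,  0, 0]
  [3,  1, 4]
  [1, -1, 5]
x^3 - 9*x^2 + 27*x - 27

The characteristic polynomial is χ_A(x) = (x - 3)^3, so the eigenvalues are known. The minimal polynomial is
  m_A(x) = Π_λ (x − λ)^{k_λ}
where k_λ is the size of the *largest* Jordan block for λ (equivalently, the smallest k with (A − λI)^k v = 0 for every generalised eigenvector v of λ).

  λ = 3: largest Jordan block has size 3, contributing (x − 3)^3

So m_A(x) = (x - 3)^3 = x^3 - 9*x^2 + 27*x - 27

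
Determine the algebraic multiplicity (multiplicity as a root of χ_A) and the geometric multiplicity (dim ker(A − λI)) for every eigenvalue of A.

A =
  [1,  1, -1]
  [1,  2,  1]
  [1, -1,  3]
λ = 2: alg = 3, geom = 1

Step 1 — factor the characteristic polynomial to read off the algebraic multiplicities:
  χ_A(x) = (x - 2)^3

Step 2 — compute geometric multiplicities via the rank-nullity identity g(λ) = n − rank(A − λI):
  rank(A − (2)·I) = 2, so dim ker(A − (2)·I) = n − 2 = 1

Summary:
  λ = 2: algebraic multiplicity = 3, geometric multiplicity = 1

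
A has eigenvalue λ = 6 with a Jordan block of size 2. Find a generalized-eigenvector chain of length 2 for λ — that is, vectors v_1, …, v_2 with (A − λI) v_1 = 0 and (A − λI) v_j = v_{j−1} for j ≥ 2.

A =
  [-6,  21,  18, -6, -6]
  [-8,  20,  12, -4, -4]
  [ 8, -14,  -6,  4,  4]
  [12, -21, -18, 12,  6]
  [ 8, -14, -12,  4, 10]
A Jordan chain for λ = 6 of length 2:
v_1 = (-12, -8, 8, 12, 8)ᵀ
v_2 = (1, 0, 0, 0, 0)ᵀ

Let N = A − (6)·I. We want v_2 with N^2 v_2 = 0 but N^1 v_2 ≠ 0; then v_{j-1} := N · v_j for j = 2, …, 2.

Pick v_2 = (1, 0, 0, 0, 0)ᵀ.
Then v_1 = N · v_2 = (-12, -8, 8, 12, 8)ᵀ.

Sanity check: (A − (6)·I) v_1 = (0, 0, 0, 0, 0)ᵀ = 0. ✓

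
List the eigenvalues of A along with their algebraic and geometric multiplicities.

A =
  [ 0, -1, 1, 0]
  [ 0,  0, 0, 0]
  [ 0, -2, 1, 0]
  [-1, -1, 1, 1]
λ = 0: alg = 2, geom = 1; λ = 1: alg = 2, geom = 2

Step 1 — factor the characteristic polynomial to read off the algebraic multiplicities:
  χ_A(x) = x^2*(x - 1)^2

Step 2 — compute geometric multiplicities via the rank-nullity identity g(λ) = n − rank(A − λI):
  rank(A − (0)·I) = 3, so dim ker(A − (0)·I) = n − 3 = 1
  rank(A − (1)·I) = 2, so dim ker(A − (1)·I) = n − 2 = 2

Summary:
  λ = 0: algebraic multiplicity = 2, geometric multiplicity = 1
  λ = 1: algebraic multiplicity = 2, geometric multiplicity = 2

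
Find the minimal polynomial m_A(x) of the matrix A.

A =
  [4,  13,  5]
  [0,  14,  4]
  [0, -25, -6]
x^3 - 12*x^2 + 48*x - 64

The characteristic polynomial is χ_A(x) = (x - 4)^3, so the eigenvalues are known. The minimal polynomial is
  m_A(x) = Π_λ (x − λ)^{k_λ}
where k_λ is the size of the *largest* Jordan block for λ (equivalently, the smallest k with (A − λI)^k v = 0 for every generalised eigenvector v of λ).

  λ = 4: largest Jordan block has size 3, contributing (x − 4)^3

So m_A(x) = (x - 4)^3 = x^3 - 12*x^2 + 48*x - 64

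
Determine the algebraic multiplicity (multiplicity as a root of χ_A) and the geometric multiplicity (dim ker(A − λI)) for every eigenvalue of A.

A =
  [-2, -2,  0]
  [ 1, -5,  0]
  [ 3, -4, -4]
λ = -4: alg = 2, geom = 1; λ = -3: alg = 1, geom = 1

Step 1 — factor the characteristic polynomial to read off the algebraic multiplicities:
  χ_A(x) = (x + 3)*(x + 4)^2

Step 2 — compute geometric multiplicities via the rank-nullity identity g(λ) = n − rank(A − λI):
  rank(A − (-4)·I) = 2, so dim ker(A − (-4)·I) = n − 2 = 1
  rank(A − (-3)·I) = 2, so dim ker(A − (-3)·I) = n − 2 = 1

Summary:
  λ = -4: algebraic multiplicity = 2, geometric multiplicity = 1
  λ = -3: algebraic multiplicity = 1, geometric multiplicity = 1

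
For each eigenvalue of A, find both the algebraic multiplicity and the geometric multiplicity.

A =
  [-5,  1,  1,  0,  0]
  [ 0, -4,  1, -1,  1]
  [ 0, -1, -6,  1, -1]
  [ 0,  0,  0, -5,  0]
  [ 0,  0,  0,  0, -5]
λ = -5: alg = 5, geom = 3

Step 1 — factor the characteristic polynomial to read off the algebraic multiplicities:
  χ_A(x) = (x + 5)^5

Step 2 — compute geometric multiplicities via the rank-nullity identity g(λ) = n − rank(A − λI):
  rank(A − (-5)·I) = 2, so dim ker(A − (-5)·I) = n − 2 = 3

Summary:
  λ = -5: algebraic multiplicity = 5, geometric multiplicity = 3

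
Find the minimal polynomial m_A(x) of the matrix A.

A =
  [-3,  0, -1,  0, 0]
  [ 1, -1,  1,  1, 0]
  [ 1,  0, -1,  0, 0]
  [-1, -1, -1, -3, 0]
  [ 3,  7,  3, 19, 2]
x^3 + 2*x^2 - 4*x - 8

The characteristic polynomial is χ_A(x) = (x - 2)*(x + 2)^4, so the eigenvalues are known. The minimal polynomial is
  m_A(x) = Π_λ (x − λ)^{k_λ}
where k_λ is the size of the *largest* Jordan block for λ (equivalently, the smallest k with (A − λI)^k v = 0 for every generalised eigenvector v of λ).

  λ = -2: largest Jordan block has size 2, contributing (x + 2)^2
  λ = 2: largest Jordan block has size 1, contributing (x − 2)

So m_A(x) = (x - 2)*(x + 2)^2 = x^3 + 2*x^2 - 4*x - 8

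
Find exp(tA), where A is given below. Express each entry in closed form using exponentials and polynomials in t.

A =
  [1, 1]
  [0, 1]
e^{tA} =
  [exp(t), t*exp(t)]
  [0, exp(t)]

Strategy: write A = P · J · P⁻¹ where J is a Jordan canonical form, so e^{tA} = P · e^{tJ} · P⁻¹, and e^{tJ} can be computed block-by-block.

A has Jordan form
J =
  [1, 1]
  [0, 1]
(up to reordering of blocks).

Per-block formulas:
  For a 2×2 Jordan block J_2(1): exp(t · J_2(1)) = e^(1t)·(I + t·N), where N is the 2×2 nilpotent shift.

After assembling e^{tJ} and conjugating by P, we get:

e^{tA} =
  [exp(t), t*exp(t)]
  [0, exp(t)]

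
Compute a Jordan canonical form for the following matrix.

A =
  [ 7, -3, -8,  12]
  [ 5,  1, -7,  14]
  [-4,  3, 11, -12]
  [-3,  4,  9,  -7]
J_3(3) ⊕ J_1(3)

The characteristic polynomial is
  det(x·I − A) = x^4 - 12*x^3 + 54*x^2 - 108*x + 81 = (x - 3)^4

Eigenvalues and multiplicities (the geometric multiplicity of λ is n − rank(A − λI), which equals the number of Jordan blocks for λ):
  λ = 3: algebraic multiplicity = 4, geometric multiplicity = 2

Determining the block sizes for each eigenvalue:
  λ = 3: with am = 4 and gm = 2, the partition is not yet determined (e.g. several partitions of 4 into 2 parts exist). Let N = A − (3)·I. Computing rank(N^1) = 2, rank(N^2) = 1, rank(N^3) = 0; the number of blocks of size ≥ j is rank(N^{j−1}) − rank(N^j), giving [2, 1, 1]. So we have 1 block(s) of size 3, 1 block(s) of size 1 → block sizes [3, 1]

Assembling the blocks gives a Jordan form
J =
  [3, 1, 0, 0]
  [0, 3, 1, 0]
  [0, 0, 3, 0]
  [0, 0, 0, 3]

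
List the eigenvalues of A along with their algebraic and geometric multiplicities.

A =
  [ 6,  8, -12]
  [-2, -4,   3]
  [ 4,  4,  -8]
λ = -2: alg = 3, geom = 2

Step 1 — factor the characteristic polynomial to read off the algebraic multiplicities:
  χ_A(x) = (x + 2)^3

Step 2 — compute geometric multiplicities via the rank-nullity identity g(λ) = n − rank(A − λI):
  rank(A − (-2)·I) = 1, so dim ker(A − (-2)·I) = n − 1 = 2

Summary:
  λ = -2: algebraic multiplicity = 3, geometric multiplicity = 2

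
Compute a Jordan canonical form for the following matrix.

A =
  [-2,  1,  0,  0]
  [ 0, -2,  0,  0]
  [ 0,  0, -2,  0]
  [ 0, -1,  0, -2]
J_2(-2) ⊕ J_1(-2) ⊕ J_1(-2)

The characteristic polynomial is
  det(x·I − A) = x^4 + 8*x^3 + 24*x^2 + 32*x + 16 = (x + 2)^4

Eigenvalues and multiplicities (the geometric multiplicity of λ is n − rank(A − λI), which equals the number of Jordan blocks for λ):
  λ = -2: algebraic multiplicity = 4, geometric multiplicity = 3

Determining the block sizes for each eigenvalue:
  λ = -2: 3 blocks summing to 4 forces exactly one block of size 2 and the rest size 1 → block sizes [2, 1, 1]

Assembling the blocks gives a Jordan form
J =
  [-2,  1,  0,  0]
  [ 0, -2,  0,  0]
  [ 0,  0, -2,  0]
  [ 0,  0,  0, -2]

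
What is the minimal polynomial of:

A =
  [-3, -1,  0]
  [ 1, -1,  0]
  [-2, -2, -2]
x^2 + 4*x + 4

The characteristic polynomial is χ_A(x) = (x + 2)^3, so the eigenvalues are known. The minimal polynomial is
  m_A(x) = Π_λ (x − λ)^{k_λ}
where k_λ is the size of the *largest* Jordan block for λ (equivalently, the smallest k with (A − λI)^k v = 0 for every generalised eigenvector v of λ).

  λ = -2: largest Jordan block has size 2, contributing (x + 2)^2

So m_A(x) = (x + 2)^2 = x^2 + 4*x + 4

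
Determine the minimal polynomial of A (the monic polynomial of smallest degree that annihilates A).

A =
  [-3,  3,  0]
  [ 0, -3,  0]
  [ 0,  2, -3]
x^2 + 6*x + 9

The characteristic polynomial is χ_A(x) = (x + 3)^3, so the eigenvalues are known. The minimal polynomial is
  m_A(x) = Π_λ (x − λ)^{k_λ}
where k_λ is the size of the *largest* Jordan block for λ (equivalently, the smallest k with (A − λI)^k v = 0 for every generalised eigenvector v of λ).

  λ = -3: largest Jordan block has size 2, contributing (x + 3)^2

So m_A(x) = (x + 3)^2 = x^2 + 6*x + 9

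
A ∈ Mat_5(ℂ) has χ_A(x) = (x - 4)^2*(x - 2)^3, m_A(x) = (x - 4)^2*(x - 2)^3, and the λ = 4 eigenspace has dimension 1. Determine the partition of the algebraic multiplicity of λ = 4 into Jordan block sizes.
Block sizes for λ = 4: [2]

Step 1 — from the characteristic polynomial, algebraic multiplicity of λ = 4 is 2. From dim ker(A − (4)·I) = 1, there are exactly 1 Jordan blocks for λ = 4.
Step 2 — from the minimal polynomial, the factor (x − 4)^2 tells us the largest block for λ = 4 has size 2.
Step 3 — with total size 2, 1 blocks, and largest block 2, the block sizes (in nonincreasing order) are [2].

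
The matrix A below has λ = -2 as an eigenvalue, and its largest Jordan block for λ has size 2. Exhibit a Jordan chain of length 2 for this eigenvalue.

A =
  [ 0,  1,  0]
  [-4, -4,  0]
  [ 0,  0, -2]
A Jordan chain for λ = -2 of length 2:
v_1 = (2, -4, 0)ᵀ
v_2 = (1, 0, 0)ᵀ

Let N = A − (-2)·I. We want v_2 with N^2 v_2 = 0 but N^1 v_2 ≠ 0; then v_{j-1} := N · v_j for j = 2, …, 2.

Pick v_2 = (1, 0, 0)ᵀ.
Then v_1 = N · v_2 = (2, -4, 0)ᵀ.

Sanity check: (A − (-2)·I) v_1 = (0, 0, 0)ᵀ = 0. ✓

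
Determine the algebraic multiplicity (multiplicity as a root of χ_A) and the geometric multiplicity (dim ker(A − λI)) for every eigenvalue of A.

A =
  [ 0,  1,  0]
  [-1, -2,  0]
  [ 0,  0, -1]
λ = -1: alg = 3, geom = 2

Step 1 — factor the characteristic polynomial to read off the algebraic multiplicities:
  χ_A(x) = (x + 1)^3

Step 2 — compute geometric multiplicities via the rank-nullity identity g(λ) = n − rank(A − λI):
  rank(A − (-1)·I) = 1, so dim ker(A − (-1)·I) = n − 1 = 2

Summary:
  λ = -1: algebraic multiplicity = 3, geometric multiplicity = 2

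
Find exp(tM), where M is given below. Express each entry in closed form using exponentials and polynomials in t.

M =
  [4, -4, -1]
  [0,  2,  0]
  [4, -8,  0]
e^{tM} =
  [2*t*exp(2*t) + exp(2*t), -4*t*exp(2*t), -t*exp(2*t)]
  [0, exp(2*t), 0]
  [4*t*exp(2*t), -8*t*exp(2*t), -2*t*exp(2*t) + exp(2*t)]

Strategy: write M = P · J · P⁻¹ where J is a Jordan canonical form, so e^{tM} = P · e^{tJ} · P⁻¹, and e^{tJ} can be computed block-by-block.

M has Jordan form
J =
  [2, 1, 0]
  [0, 2, 0]
  [0, 0, 2]
(up to reordering of blocks).

Per-block formulas:
  For a 2×2 Jordan block J_2(2): exp(t · J_2(2)) = e^(2t)·(I + t·N), where N is the 2×2 nilpotent shift.
  For a 1×1 block at λ = 2: exp(t · [2]) = [e^(2t)].

After assembling e^{tJ} and conjugating by P, we get:

e^{tM} =
  [2*t*exp(2*t) + exp(2*t), -4*t*exp(2*t), -t*exp(2*t)]
  [0, exp(2*t), 0]
  [4*t*exp(2*t), -8*t*exp(2*t), -2*t*exp(2*t) + exp(2*t)]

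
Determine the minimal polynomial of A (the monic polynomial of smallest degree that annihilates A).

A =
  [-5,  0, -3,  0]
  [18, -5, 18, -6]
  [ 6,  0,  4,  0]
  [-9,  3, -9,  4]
x^2 + x - 2

The characteristic polynomial is χ_A(x) = (x - 1)^2*(x + 2)^2, so the eigenvalues are known. The minimal polynomial is
  m_A(x) = Π_λ (x − λ)^{k_λ}
where k_λ is the size of the *largest* Jordan block for λ (equivalently, the smallest k with (A − λI)^k v = 0 for every generalised eigenvector v of λ).

  λ = -2: largest Jordan block has size 1, contributing (x + 2)
  λ = 1: largest Jordan block has size 1, contributing (x − 1)

So m_A(x) = (x - 1)*(x + 2) = x^2 + x - 2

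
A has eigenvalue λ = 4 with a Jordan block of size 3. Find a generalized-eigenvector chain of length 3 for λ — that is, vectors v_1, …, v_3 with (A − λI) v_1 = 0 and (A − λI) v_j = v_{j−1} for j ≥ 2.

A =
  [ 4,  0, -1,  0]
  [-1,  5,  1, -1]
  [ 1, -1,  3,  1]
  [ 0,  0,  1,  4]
A Jordan chain for λ = 4 of length 3:
v_1 = (-1, 0, 0, 1)ᵀ
v_2 = (0, -1, 1, 0)ᵀ
v_3 = (1, 0, 0, 0)ᵀ

Let N = A − (4)·I. We want v_3 with N^3 v_3 = 0 but N^2 v_3 ≠ 0; then v_{j-1} := N · v_j for j = 3, …, 2.

Pick v_3 = (1, 0, 0, 0)ᵀ.
Then v_2 = N · v_3 = (0, -1, 1, 0)ᵀ.
Then v_1 = N · v_2 = (-1, 0, 0, 1)ᵀ.

Sanity check: (A − (4)·I) v_1 = (0, 0, 0, 0)ᵀ = 0. ✓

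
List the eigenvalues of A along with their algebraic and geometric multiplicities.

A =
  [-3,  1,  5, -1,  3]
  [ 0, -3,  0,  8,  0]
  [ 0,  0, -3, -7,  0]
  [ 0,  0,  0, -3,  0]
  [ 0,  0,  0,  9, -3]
λ = -3: alg = 5, geom = 3

Step 1 — factor the characteristic polynomial to read off the algebraic multiplicities:
  χ_A(x) = (x + 3)^5

Step 2 — compute geometric multiplicities via the rank-nullity identity g(λ) = n − rank(A − λI):
  rank(A − (-3)·I) = 2, so dim ker(A − (-3)·I) = n − 2 = 3

Summary:
  λ = -3: algebraic multiplicity = 5, geometric multiplicity = 3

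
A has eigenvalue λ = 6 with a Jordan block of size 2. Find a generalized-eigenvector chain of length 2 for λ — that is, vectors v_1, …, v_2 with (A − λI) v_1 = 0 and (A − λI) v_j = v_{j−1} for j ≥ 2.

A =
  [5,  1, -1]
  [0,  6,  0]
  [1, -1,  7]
A Jordan chain for λ = 6 of length 2:
v_1 = (-1, 0, 1)ᵀ
v_2 = (1, 0, 0)ᵀ

Let N = A − (6)·I. We want v_2 with N^2 v_2 = 0 but N^1 v_2 ≠ 0; then v_{j-1} := N · v_j for j = 2, …, 2.

Pick v_2 = (1, 0, 0)ᵀ.
Then v_1 = N · v_2 = (-1, 0, 1)ᵀ.

Sanity check: (A − (6)·I) v_1 = (0, 0, 0)ᵀ = 0. ✓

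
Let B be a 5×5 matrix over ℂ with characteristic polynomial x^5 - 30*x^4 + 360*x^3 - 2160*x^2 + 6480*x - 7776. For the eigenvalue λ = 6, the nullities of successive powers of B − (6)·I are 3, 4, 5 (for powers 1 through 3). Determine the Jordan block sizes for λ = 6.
Block sizes for λ = 6: [3, 1, 1]

From the dimensions of kernels of powers, the number of Jordan blocks of size at least j is d_j − d_{j−1} where d_j = dim ker(N^j) (with d_0 = 0). Computing the differences gives [3, 1, 1].
The number of blocks of size exactly k is (#blocks of size ≥ k) − (#blocks of size ≥ k + 1), so the partition is: 2 block(s) of size 1, 1 block(s) of size 3.
In nonincreasing order the block sizes are [3, 1, 1].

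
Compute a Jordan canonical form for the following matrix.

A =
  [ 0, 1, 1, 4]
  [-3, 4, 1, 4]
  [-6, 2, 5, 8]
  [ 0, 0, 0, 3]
J_2(3) ⊕ J_1(3) ⊕ J_1(3)

The characteristic polynomial is
  det(x·I − A) = x^4 - 12*x^3 + 54*x^2 - 108*x + 81 = (x - 3)^4

Eigenvalues and multiplicities (the geometric multiplicity of λ is n − rank(A − λI), which equals the number of Jordan blocks for λ):
  λ = 3: algebraic multiplicity = 4, geometric multiplicity = 3

Determining the block sizes for each eigenvalue:
  λ = 3: 3 blocks summing to 4 forces exactly one block of size 2 and the rest size 1 → block sizes [2, 1, 1]

Assembling the blocks gives a Jordan form
J =
  [3, 1, 0, 0]
  [0, 3, 0, 0]
  [0, 0, 3, 0]
  [0, 0, 0, 3]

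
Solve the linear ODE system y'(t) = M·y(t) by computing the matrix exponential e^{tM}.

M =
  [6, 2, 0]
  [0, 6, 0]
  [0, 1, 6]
e^{tM} =
  [exp(6*t), 2*t*exp(6*t), 0]
  [0, exp(6*t), 0]
  [0, t*exp(6*t), exp(6*t)]

Strategy: write M = P · J · P⁻¹ where J is a Jordan canonical form, so e^{tM} = P · e^{tJ} · P⁻¹, and e^{tJ} can be computed block-by-block.

M has Jordan form
J =
  [6, 1, 0]
  [0, 6, 0]
  [0, 0, 6]
(up to reordering of blocks).

Per-block formulas:
  For a 1×1 block at λ = 6: exp(t · [6]) = [e^(6t)].
  For a 2×2 Jordan block J_2(6): exp(t · J_2(6)) = e^(6t)·(I + t·N), where N is the 2×2 nilpotent shift.

After assembling e^{tJ} and conjugating by P, we get:

e^{tM} =
  [exp(6*t), 2*t*exp(6*t), 0]
  [0, exp(6*t), 0]
  [0, t*exp(6*t), exp(6*t)]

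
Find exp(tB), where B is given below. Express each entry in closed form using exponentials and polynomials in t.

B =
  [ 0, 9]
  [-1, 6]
e^{tB} =
  [-3*t*exp(3*t) + exp(3*t), 9*t*exp(3*t)]
  [-t*exp(3*t), 3*t*exp(3*t) + exp(3*t)]

Strategy: write B = P · J · P⁻¹ where J is a Jordan canonical form, so e^{tB} = P · e^{tJ} · P⁻¹, and e^{tJ} can be computed block-by-block.

B has Jordan form
J =
  [3, 1]
  [0, 3]
(up to reordering of blocks).

Per-block formulas:
  For a 2×2 Jordan block J_2(3): exp(t · J_2(3)) = e^(3t)·(I + t·N), where N is the 2×2 nilpotent shift.

After assembling e^{tJ} and conjugating by P, we get:

e^{tB} =
  [-3*t*exp(3*t) + exp(3*t), 9*t*exp(3*t)]
  [-t*exp(3*t), 3*t*exp(3*t) + exp(3*t)]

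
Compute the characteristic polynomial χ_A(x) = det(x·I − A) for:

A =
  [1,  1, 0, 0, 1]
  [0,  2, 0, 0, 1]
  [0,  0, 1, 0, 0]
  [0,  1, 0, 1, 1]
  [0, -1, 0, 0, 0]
x^5 - 5*x^4 + 10*x^3 - 10*x^2 + 5*x - 1

Expanding det(x·I − A) (e.g. by cofactor expansion or by noting that A is similar to its Jordan form J, which has the same characteristic polynomial as A) gives
  χ_A(x) = x^5 - 5*x^4 + 10*x^3 - 10*x^2 + 5*x - 1
which factors as (x - 1)^5. The eigenvalues (with algebraic multiplicities) are λ = 1 with multiplicity 5.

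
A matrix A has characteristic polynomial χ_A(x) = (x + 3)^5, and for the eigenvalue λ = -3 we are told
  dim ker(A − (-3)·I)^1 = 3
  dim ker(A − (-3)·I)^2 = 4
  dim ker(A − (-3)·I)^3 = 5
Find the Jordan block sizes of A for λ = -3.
Block sizes for λ = -3: [3, 1, 1]

From the dimensions of kernels of powers, the number of Jordan blocks of size at least j is d_j − d_{j−1} where d_j = dim ker(N^j) (with d_0 = 0). Computing the differences gives [3, 1, 1].
The number of blocks of size exactly k is (#blocks of size ≥ k) − (#blocks of size ≥ k + 1), so the partition is: 2 block(s) of size 1, 1 block(s) of size 3.
In nonincreasing order the block sizes are [3, 1, 1].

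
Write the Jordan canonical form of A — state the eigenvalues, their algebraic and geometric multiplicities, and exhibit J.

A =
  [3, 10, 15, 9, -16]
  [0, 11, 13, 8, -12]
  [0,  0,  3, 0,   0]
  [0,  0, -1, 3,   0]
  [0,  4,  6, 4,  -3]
J_3(3) ⊕ J_1(3) ⊕ J_1(5)

The characteristic polynomial is
  det(x·I − A) = x^5 - 17*x^4 + 114*x^3 - 378*x^2 + 621*x - 405 = (x - 5)*(x - 3)^4

Eigenvalues and multiplicities (the geometric multiplicity of λ is n − rank(A − λI), which equals the number of Jordan blocks for λ):
  λ = 3: algebraic multiplicity = 4, geometric multiplicity = 2
  λ = 5: algebraic multiplicity = 1, geometric multiplicity = 1

Determining the block sizes for each eigenvalue:
  λ = 3: with am = 4 and gm = 2, the partition is not yet determined (e.g. several partitions of 4 into 2 parts exist). Let N = A − (3)·I. Computing rank(N^1) = 3, rank(N^2) = 2, rank(N^3) = 1; the number of blocks of size ≥ j is rank(N^{j−1}) − rank(N^j), giving [2, 1, 1]. So we have 1 block(s) of size 3, 1 block(s) of size 1 → block sizes [3, 1]
  λ = 5: one block (gm = 1), so the single block has size am = 1 → block sizes [1]

Assembling the blocks gives a Jordan form
J =
  [3, 1, 0, 0, 0]
  [0, 3, 1, 0, 0]
  [0, 0, 3, 0, 0]
  [0, 0, 0, 3, 0]
  [0, 0, 0, 0, 5]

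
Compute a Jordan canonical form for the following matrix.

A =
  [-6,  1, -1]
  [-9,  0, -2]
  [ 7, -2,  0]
J_3(-2)

The characteristic polynomial is
  det(x·I − A) = x^3 + 6*x^2 + 12*x + 8 = (x + 2)^3

Eigenvalues and multiplicities (the geometric multiplicity of λ is n − rank(A − λI), which equals the number of Jordan blocks for λ):
  λ = -2: algebraic multiplicity = 3, geometric multiplicity = 1

Determining the block sizes for each eigenvalue:
  λ = -2: one block (gm = 1), so the single block has size am = 3 → block sizes [3]

Assembling the blocks gives a Jordan form
J =
  [-2,  1,  0]
  [ 0, -2,  1]
  [ 0,  0, -2]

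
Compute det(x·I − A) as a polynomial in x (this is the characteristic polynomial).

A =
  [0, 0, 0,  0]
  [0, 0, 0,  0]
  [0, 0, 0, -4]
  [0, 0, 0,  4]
x^4 - 4*x^3

Expanding det(x·I − A) (e.g. by cofactor expansion or by noting that A is similar to its Jordan form J, which has the same characteristic polynomial as A) gives
  χ_A(x) = x^4 - 4*x^3
which factors as x^3*(x - 4). The eigenvalues (with algebraic multiplicities) are λ = 0 with multiplicity 3, λ = 4 with multiplicity 1.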